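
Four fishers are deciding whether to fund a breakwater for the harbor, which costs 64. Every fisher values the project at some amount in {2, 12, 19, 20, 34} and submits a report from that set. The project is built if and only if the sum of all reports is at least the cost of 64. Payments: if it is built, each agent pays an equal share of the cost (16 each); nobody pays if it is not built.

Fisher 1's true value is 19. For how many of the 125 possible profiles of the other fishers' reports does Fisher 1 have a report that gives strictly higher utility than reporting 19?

34

Others report (2, 2, 34): truth gives 0; report 34 gives 3 > 0. Violating.
Others report (2, 12, 19): truth gives 0; report 34 gives 3 > 0. Violating.
Others report (2, 12, 20): truth gives 0; report 34 gives 3 > 0. Violating.
Others report (2, 19, 12): truth gives 0; report 34 gives 3 > 0. Violating.
Others report (2, 2, 2): truth gives 0; no alternative beats it.
Others report (2, 2, 12): truth gives 0; no alternative beats it.
(Checking all 125 profiles: 34 have a profitable deviation, 91 do not.)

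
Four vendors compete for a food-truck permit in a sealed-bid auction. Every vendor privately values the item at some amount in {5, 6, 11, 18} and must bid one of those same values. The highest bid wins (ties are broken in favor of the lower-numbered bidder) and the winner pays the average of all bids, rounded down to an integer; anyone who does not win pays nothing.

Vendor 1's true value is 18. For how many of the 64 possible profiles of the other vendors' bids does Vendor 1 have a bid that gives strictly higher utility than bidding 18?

Others bid (5, 5, 5): truth gives 10; bid 5 gives 13 > 10. Violating.
Others bid (5, 5, 6): truth gives 10; bid 6 gives 13 > 10. Violating.
Others bid (5, 5, 11): truth gives 9; bid 11 gives 10 > 9. Violating.
Others bid (5, 6, 5): truth gives 10; bid 6 gives 13 > 10. Violating.
Others bid (5, 5, 18): truth gives 7; no alternative beats it.
Others bid (5, 6, 18): truth gives 7; no alternative beats it.
(Checking all 64 profiles: 27 have a profitable deviation, 37 do not.)

27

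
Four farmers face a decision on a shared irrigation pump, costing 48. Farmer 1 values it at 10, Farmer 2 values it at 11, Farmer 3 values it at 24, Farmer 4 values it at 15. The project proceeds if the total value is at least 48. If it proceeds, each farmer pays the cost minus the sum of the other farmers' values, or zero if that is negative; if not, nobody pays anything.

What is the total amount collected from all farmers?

Total value 60 ≥ cost 48, so it is built.
Farmer 1: others sum to 50; max(0, 48 - 50) = 0.
Farmer 2: others sum to 49; max(0, 48 - 49) = 0.
Farmer 3: others sum to 36; max(0, 48 - 36) = 12.
Farmer 4: others sum to 45; max(0, 48 - 45) = 3.
Total collected = 0 + 0 + 12 + 3 = 15.

15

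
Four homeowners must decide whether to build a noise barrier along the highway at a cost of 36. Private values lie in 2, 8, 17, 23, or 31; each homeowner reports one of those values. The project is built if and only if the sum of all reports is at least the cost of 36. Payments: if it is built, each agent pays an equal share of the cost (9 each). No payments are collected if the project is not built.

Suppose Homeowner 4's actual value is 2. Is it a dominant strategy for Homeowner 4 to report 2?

Yes

Check each profile of the others' reports and compare truth against every alternative report.
Others report (2, 8, 23): truth gives 0, best alternative gives -7.
Others report (2, 23, 8): truth gives 0, best alternative gives -7.
Others report (8, 2, 23): truth gives 0, best alternative gives -7.
Others report (8, 8, 17): truth gives 0, best alternative gives -7.
Others report (8, 17, 8): truth gives 0, best alternative gives -7.
Others report (8, 23, 2): truth gives 0, best alternative gives -7.
(Remaining 119 profiles checked similarly; truth is weakly best in each.)
In every case the truthful report is at least as good as any alternative, so it is a dominant strategy.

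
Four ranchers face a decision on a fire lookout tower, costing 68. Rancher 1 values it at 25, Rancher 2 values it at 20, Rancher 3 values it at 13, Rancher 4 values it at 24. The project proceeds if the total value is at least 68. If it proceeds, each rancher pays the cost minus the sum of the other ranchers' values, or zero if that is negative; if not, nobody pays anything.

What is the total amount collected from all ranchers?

Total value 82 ≥ cost 68, so it is built.
Rancher 1: others sum to 57; max(0, 68 - 57) = 11.
Rancher 2: others sum to 62; max(0, 68 - 62) = 6.
Rancher 3: others sum to 69; max(0, 68 - 69) = 0.
Rancher 4: others sum to 58; max(0, 68 - 58) = 10.
Total collected = 11 + 6 + 0 + 10 = 27.

27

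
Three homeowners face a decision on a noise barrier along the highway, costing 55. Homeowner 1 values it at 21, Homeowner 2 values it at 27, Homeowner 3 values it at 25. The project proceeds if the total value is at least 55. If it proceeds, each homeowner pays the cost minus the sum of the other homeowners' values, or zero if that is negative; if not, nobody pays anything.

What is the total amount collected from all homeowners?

19

Total value 73 ≥ cost 55, so it is built.
Homeowner 1: others sum to 52; max(0, 55 - 52) = 3.
Homeowner 2: others sum to 46; max(0, 55 - 46) = 9.
Homeowner 3: others sum to 48; max(0, 55 - 48) = 7.
Total collected = 3 + 9 + 7 = 19.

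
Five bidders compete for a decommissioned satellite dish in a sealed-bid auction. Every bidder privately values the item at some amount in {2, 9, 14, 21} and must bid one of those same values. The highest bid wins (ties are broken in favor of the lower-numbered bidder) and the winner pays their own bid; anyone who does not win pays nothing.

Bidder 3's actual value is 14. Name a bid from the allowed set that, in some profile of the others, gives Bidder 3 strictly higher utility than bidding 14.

Suppose Bidder 1 bids 2, Bidder 2 bids 2, Bidder 4 bids 2 and Bidder 5 bids 2.
Bid 14: wins, pays 14, utility 14 - 14 = 0.
Bid 9: wins, pays 9, utility 14 - 9 = 5.
So bidding 9 beats truth here (5 > 0).

9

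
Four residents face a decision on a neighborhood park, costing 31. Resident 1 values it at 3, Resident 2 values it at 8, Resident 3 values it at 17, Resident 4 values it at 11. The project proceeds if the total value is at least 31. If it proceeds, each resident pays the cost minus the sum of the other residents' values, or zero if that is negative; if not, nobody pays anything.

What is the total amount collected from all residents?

Total value 39 ≥ cost 31, so it is built.
Resident 1: others sum to 36; max(0, 31 - 36) = 0.
Resident 2: others sum to 31; max(0, 31 - 31) = 0.
Resident 3: others sum to 22; max(0, 31 - 22) = 9.
Resident 4: others sum to 28; max(0, 31 - 28) = 3.
Total collected = 0 + 0 + 9 + 3 = 12.

12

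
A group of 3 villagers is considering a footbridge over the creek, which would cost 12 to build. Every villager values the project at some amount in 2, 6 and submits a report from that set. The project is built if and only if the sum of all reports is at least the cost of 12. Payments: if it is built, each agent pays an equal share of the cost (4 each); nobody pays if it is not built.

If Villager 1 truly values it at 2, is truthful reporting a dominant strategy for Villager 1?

Check each profile of the others' reports and compare truth against every alternative report.
Others report (2, 6): truth gives 0, best alternative gives -2.
Others report (6, 2): truth gives 0, best alternative gives -2.
Others report (6, 6): truth gives -2, best alternative gives -2.
Others report (2, 2): truth gives 0, best alternative gives 0.
In every case the truthful report is at least as good as any alternative, so it is a dominant strategy.

Yes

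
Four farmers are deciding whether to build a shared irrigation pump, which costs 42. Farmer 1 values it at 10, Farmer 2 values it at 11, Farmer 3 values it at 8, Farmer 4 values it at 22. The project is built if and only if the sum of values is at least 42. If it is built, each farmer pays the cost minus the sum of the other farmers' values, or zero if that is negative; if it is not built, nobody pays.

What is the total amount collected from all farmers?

Total value 51 ≥ cost 42, so it is built.
Farmer 1: others sum to 41; max(0, 42 - 41) = 1.
Farmer 2: others sum to 40; max(0, 42 - 40) = 2.
Farmer 3: others sum to 43; max(0, 42 - 43) = 0.
Farmer 4: others sum to 29; max(0, 42 - 29) = 13.
Total collected = 1 + 2 + 0 + 13 = 16.

16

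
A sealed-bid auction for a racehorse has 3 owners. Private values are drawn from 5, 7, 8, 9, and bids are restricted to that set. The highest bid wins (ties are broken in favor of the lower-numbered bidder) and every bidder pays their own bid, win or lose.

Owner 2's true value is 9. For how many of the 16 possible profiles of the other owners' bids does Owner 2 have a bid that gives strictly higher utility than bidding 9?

10

Others bid (5, 5): truth gives 0; bid 7 gives 2 > 0. Violating.
Others bid (5, 7): truth gives 0; bid 7 gives 2 > 0. Violating.
Others bid (5, 8): truth gives 0; bid 8 gives 1 > 0. Violating.
Others bid (7, 5): truth gives 0; bid 8 gives 1 > 0. Violating.
Others bid (5, 9): truth gives 0; no alternative beats it.
Others bid (7, 9): truth gives 0; no alternative beats it.
(Checking all 16 profiles: 10 have a profitable deviation, 6 do not.)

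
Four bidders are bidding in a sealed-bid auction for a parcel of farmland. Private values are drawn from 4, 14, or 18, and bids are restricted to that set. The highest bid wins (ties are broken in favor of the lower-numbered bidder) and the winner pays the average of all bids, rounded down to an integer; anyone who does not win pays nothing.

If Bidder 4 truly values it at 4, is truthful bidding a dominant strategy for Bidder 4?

Check each profile of the others' bids and compare truth against every alternative bid.
Others bid (4, 4, 4): truth gives 0, best alternative gives -2.
Others bid (4, 4, 14): truth gives 0, best alternative gives 0.
Others bid (4, 4, 18): truth gives 0, best alternative gives 0.
Others bid (4, 14, 4): truth gives 0, best alternative gives 0.
Others bid (4, 14, 14): truth gives 0, best alternative gives 0.
Others bid (4, 14, 18): truth gives 0, best alternative gives 0.
(Remaining 21 profiles checked similarly; truth is weakly best in each.)
In every case the truthful bid is at least as good as any alternative, so it is a dominant strategy.

Yes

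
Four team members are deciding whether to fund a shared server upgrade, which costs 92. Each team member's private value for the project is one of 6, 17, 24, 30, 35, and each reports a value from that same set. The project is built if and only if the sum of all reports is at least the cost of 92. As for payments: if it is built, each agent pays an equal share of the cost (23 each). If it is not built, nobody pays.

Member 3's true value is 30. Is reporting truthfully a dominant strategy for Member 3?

Consider the case where Member 1 reports 6, Member 2 reports 17 and Member 4 reports 35.
Truthful report 30: project not built, utility 0.
Report 35 instead: project built, pays 23, utility 30 - 23 = 7.
Since 7 > 0, reporting 35 is strictly better here, so truthful reporting is not dominant.

No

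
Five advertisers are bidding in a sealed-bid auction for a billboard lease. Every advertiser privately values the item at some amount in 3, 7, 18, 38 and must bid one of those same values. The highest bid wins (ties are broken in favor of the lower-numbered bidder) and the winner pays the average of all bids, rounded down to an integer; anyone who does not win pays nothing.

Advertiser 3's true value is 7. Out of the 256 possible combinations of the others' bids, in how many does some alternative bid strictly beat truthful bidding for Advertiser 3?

2

Others bid (3, 7, 3, 3): truth gives 0; bid 18 gives 1 > 0. Violating.
Others bid (7, 3, 3, 3): truth gives 0; bid 18 gives 1 > 0. Violating.
Others bid (3, 3, 3, 3): truth gives 4; no alternative beats it.
Others bid (3, 3, 3, 7): truth gives 3; no alternative beats it.
(Checking all 256 profiles: 2 have a profitable deviation, 254 do not.)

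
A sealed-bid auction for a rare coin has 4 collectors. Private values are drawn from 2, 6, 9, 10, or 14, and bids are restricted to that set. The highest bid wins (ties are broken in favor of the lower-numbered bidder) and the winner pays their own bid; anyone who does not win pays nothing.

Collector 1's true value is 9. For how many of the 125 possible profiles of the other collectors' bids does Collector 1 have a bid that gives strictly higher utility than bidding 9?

8

Others bid (2, 2, 2): truth gives 0; bid 2 gives 7 > 0. Violating.
Others bid (2, 2, 6): truth gives 0; bid 6 gives 3 > 0. Violating.
Others bid (2, 6, 2): truth gives 0; bid 6 gives 3 > 0. Violating.
Others bid (2, 6, 6): truth gives 0; bid 6 gives 3 > 0. Violating.
Others bid (2, 2, 9): truth gives 0; no alternative beats it.
Others bid (2, 2, 10): truth gives 0; no alternative beats it.
(Checking all 125 profiles: 8 have a profitable deviation, 117 do not.)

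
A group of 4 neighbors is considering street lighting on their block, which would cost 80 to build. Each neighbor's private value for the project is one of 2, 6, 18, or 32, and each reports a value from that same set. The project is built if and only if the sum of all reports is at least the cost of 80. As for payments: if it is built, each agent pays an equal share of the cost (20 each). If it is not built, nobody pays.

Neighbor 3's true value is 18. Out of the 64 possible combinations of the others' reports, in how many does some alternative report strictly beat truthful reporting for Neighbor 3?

Others report (2, 32, 32): truth gives -2; report 2 gives 0 > -2. Violating.
Others report (6, 32, 32): truth gives -2; report 2 gives 0 > -2. Violating.
Others report (18, 18, 32): truth gives -2; report 2 gives 0 > -2. Violating.
Others report (18, 32, 18): truth gives -2; report 2 gives 0 > -2. Violating.
Others report (2, 2, 2): truth gives 0; no alternative beats it.
Others report (2, 2, 6): truth gives 0; no alternative beats it.
(Checking all 64 profiles: 9 have a profitable deviation, 55 do not.)

9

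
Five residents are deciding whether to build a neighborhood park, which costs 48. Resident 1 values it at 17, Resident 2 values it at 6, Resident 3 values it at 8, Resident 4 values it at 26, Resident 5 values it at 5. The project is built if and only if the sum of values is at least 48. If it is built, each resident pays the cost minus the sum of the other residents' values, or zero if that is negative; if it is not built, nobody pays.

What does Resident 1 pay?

3

Total value 62 ≥ cost 48, so the project is built.
The other residents' values sum to 45.
Cost minus that sum is 48 - 45 = 3.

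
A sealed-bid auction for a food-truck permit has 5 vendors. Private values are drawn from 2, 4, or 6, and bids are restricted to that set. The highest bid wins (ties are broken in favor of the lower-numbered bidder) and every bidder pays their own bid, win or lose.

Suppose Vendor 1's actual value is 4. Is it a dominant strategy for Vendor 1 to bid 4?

No

Consider the case where Vendor 2 bids 2, Vendor 3 bids 2, Vendor 4 bids 2 and Vendor 5 bids 2.
Truthful bid 4: wins, pays 4, utility 4 - 4 = 0.
Bid 2 instead: wins, pays 2, utility 4 - 2 = 2.
Since 2 > 0, bidding 2 is strictly better here, so truthful bidding is not dominant.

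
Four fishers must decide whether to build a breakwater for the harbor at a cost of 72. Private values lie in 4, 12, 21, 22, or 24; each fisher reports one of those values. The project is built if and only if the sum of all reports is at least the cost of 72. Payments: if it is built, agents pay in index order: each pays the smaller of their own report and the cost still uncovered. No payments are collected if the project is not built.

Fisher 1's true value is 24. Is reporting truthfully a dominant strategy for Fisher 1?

Consider the case where Fisher 2 reports 4, Fisher 3 reports 22 and Fisher 4 reports 24.
Truthful report 24: project built, pays 24, utility 24 - 24 = 0.
Report 22 instead: project built, pays 22, utility 24 - 22 = 2.
Since 2 > 0, reporting 22 is strictly better here, so truthful reporting is not dominant.

No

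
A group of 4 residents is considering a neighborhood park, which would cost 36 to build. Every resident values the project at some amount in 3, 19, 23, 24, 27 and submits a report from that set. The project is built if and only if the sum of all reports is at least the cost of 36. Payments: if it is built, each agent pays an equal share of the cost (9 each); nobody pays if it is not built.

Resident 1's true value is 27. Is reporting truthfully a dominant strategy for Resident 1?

Check each profile of the others' reports and compare truth against every alternative report.
Others report (3, 3, 3): truth gives 18, best alternative gives 0.
Others report (3, 3, 19): truth gives 18, best alternative gives 18.
Others report (3, 3, 23): truth gives 18, best alternative gives 18.
Others report (3, 3, 24): truth gives 18, best alternative gives 18.
Others report (3, 3, 27): truth gives 18, best alternative gives 18.
Others report (3, 19, 3): truth gives 18, best alternative gives 18.
(Remaining 119 profiles checked similarly; truth is weakly best in each.)
In every case the truthful report is at least as good as any alternative, so it is a dominant strategy.

Yes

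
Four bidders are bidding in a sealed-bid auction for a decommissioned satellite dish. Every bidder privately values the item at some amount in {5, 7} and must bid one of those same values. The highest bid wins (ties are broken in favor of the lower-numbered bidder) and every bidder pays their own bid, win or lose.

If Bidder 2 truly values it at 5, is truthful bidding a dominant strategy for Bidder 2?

Consider the case where Bidder 1 bids 5, Bidder 3 bids 5 and Bidder 4 bids 5.
Truthful bid 5: loses but pays 5, utility -5.
Bid 7 instead: wins, pays 7, utility 5 - 7 = -2.
Since -2 > -5, bidding 7 is strictly better here, so truthful bidding is not dominant.

No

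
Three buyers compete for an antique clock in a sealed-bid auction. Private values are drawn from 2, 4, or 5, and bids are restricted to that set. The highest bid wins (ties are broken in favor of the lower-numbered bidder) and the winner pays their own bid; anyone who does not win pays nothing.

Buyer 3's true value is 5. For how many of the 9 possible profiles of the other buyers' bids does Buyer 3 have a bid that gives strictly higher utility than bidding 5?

1

Others bid (2, 2): truth gives 0; bid 4 gives 1 > 0. Violating.
Others bid (2, 4): truth gives 0; no alternative beats it.
Others bid (2, 5): truth gives 0; no alternative beats it.
(Checking all 9 profiles: 1 has a profitable deviation, 8 do not.)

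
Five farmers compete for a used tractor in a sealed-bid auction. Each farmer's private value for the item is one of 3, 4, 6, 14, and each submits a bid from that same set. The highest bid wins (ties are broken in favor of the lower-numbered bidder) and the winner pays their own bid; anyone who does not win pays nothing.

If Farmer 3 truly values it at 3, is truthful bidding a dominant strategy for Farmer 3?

Check each profile of the others' bids and compare truth against every alternative bid.
Others bid (3, 3, 3, 3): truth gives 0, best alternative gives -1.
Others bid (3, 3, 3, 4): truth gives 0, best alternative gives -1.
Others bid (3, 3, 4, 3): truth gives 0, best alternative gives -1.
Others bid (3, 3, 4, 4): truth gives 0, best alternative gives -1.
Others bid (3, 3, 3, 6): truth gives 0, best alternative gives 0.
Others bid (3, 3, 3, 14): truth gives 0, best alternative gives 0.
(Remaining 250 profiles checked similarly; truth is weakly best in each.)
In every case the truthful bid is at least as good as any alternative, so it is a dominant strategy.

Yes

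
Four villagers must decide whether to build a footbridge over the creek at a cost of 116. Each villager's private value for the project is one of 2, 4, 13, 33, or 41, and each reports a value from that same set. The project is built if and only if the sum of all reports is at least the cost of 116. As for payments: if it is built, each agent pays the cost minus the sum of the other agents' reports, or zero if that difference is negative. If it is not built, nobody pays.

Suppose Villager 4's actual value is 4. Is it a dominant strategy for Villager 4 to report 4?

Check each profile of the others' reports and compare truth against every alternative report.
Others report (41, 41, 41): truth gives 4, best alternative gives 4.
Others report (33, 41, 41): truth gives 3, best alternative gives 3.
Others report (41, 33, 41): truth gives 3, best alternative gives 3.
Others report (41, 41, 33): truth gives 3, best alternative gives 3.
Others report (2, 2, 2): truth gives 0, best alternative gives 0.
Others report (2, 2, 4): truth gives 0, best alternative gives 0.
(Remaining 119 profiles checked similarly; truth is weakly best in each.)
In every case the truthful report is at least as good as any alternative, so it is a dominant strategy.

Yes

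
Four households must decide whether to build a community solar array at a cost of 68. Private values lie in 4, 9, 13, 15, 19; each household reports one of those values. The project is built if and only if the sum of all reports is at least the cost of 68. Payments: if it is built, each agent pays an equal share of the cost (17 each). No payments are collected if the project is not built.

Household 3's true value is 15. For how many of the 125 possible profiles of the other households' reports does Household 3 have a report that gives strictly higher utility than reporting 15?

4

Others report (15, 19, 19): truth gives -2; report 4 gives 0 > -2. Violating.
Others report (19, 15, 19): truth gives -2; report 4 gives 0 > -2. Violating.
Others report (19, 19, 15): truth gives -2; report 4 gives 0 > -2. Violating.
Others report (19, 19, 19): truth gives -2; report 4 gives 0 > -2. Violating.
Others report (4, 4, 4): truth gives 0; no alternative beats it.
Others report (4, 4, 9): truth gives 0; no alternative beats it.
(Checking all 125 profiles: 4 have a profitable deviation, 121 do not.)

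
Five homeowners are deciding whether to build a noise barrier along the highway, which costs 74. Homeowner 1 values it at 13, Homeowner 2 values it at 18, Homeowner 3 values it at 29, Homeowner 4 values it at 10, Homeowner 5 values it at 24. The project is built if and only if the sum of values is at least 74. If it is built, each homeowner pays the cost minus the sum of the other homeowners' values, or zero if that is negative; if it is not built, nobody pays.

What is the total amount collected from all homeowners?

13

Total value 94 ≥ cost 74, so it is built.
Homeowner 1: others sum to 81; max(0, 74 - 81) = 0.
Homeowner 2: others sum to 76; max(0, 74 - 76) = 0.
Homeowner 3: others sum to 65; max(0, 74 - 65) = 9.
Homeowner 4: others sum to 84; max(0, 74 - 84) = 0.
Homeowner 5: others sum to 70; max(0, 74 - 70) = 4.
Total collected = 0 + 0 + 9 + 0 + 4 = 13.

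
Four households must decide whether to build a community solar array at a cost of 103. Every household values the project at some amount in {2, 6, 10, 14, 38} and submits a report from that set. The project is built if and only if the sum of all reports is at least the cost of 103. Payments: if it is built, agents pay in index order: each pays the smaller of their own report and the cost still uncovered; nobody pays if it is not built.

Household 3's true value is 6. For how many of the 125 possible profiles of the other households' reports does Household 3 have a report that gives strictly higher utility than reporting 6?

1

Others report (38, 38, 38): truth gives 0; report 2 gives 4 > 0. Violating.
Others report (2, 2, 2): truth gives 0; no alternative beats it.
Others report (2, 2, 6): truth gives 0; no alternative beats it.
(Checking all 125 profiles: 1 has a profitable deviation, 124 do not.)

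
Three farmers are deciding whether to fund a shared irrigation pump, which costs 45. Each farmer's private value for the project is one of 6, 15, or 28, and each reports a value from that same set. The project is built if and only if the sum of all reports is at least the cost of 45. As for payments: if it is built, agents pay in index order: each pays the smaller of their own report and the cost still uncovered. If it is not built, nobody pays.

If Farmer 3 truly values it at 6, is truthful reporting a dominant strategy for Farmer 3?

Check each profile of the others' reports and compare truth against every alternative report.
Others report (15, 15): truth gives 0, best alternative gives -9.
Others report (6, 28): truth gives 0, best alternative gives -5.
Others report (28, 6): truth gives 0, best alternative gives -5.
Others report (28, 28): truth gives 6, best alternative gives 6.
Others report (15, 28): truth gives 4, best alternative gives 4.
Others report (28, 15): truth gives 4, best alternative gives 4.
(Remaining 3 profiles checked similarly; truth is weakly best in each.)
In every case the truthful report is at least as good as any alternative, so it is a dominant strategy.

Yes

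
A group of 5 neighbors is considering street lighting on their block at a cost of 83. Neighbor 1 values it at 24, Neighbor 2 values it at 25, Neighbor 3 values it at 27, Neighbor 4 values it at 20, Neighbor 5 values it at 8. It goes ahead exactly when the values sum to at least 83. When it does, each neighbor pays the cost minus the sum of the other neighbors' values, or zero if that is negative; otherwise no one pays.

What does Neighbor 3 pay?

Total value 104 ≥ cost 83, so the project is built.
The other neighbors' values sum to 77.
Cost minus that sum is 83 - 77 = 6.

6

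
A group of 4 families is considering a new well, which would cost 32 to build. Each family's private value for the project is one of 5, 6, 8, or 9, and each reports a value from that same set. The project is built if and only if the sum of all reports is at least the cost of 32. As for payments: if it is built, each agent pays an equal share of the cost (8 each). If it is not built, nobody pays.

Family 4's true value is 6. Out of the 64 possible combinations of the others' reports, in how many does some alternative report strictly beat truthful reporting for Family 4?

3

Others report (8, 9, 9): truth gives -2; report 5 gives 0 > -2. Violating.
Others report (9, 8, 9): truth gives -2; report 5 gives 0 > -2. Violating.
Others report (9, 9, 8): truth gives -2; report 5 gives 0 > -2. Violating.
Others report (5, 5, 5): truth gives 0; no alternative beats it.
Others report (5, 5, 6): truth gives 0; no alternative beats it.
(Checking all 64 profiles: 3 have a profitable deviation, 61 do not.)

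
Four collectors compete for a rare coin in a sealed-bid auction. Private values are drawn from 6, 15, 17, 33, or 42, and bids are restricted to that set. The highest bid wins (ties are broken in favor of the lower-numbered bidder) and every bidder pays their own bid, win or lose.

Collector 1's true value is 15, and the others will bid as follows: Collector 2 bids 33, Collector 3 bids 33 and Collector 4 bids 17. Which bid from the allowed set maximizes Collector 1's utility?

Bid 6: loses but pays 6, utility -6.
Bid 15: loses but pays 15, utility -15.
Bid 17: loses but pays 17, utility -17.
Bid 33: wins, pays 33, utility 15 - 33 = -18.
Bid 42: wins, pays 42, utility 15 - 42 = -27.
The best choice is 6 with utility -6.

6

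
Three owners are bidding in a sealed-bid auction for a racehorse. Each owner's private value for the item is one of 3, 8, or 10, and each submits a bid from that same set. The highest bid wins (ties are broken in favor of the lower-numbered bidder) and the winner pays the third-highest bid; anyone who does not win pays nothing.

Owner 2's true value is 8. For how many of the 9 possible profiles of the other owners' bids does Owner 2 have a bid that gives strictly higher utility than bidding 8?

Others bid (3, 10): truth gives 0; bid 10 gives 5 > 0. Violating.
Others bid (8, 3): truth gives 0; bid 10 gives 5 > 0. Violating.
Others bid (3, 3): truth gives 5; no alternative beats it.
Others bid (3, 8): truth gives 5; no alternative beats it.
(Checking all 9 profiles: 2 have a profitable deviation, 7 do not.)

2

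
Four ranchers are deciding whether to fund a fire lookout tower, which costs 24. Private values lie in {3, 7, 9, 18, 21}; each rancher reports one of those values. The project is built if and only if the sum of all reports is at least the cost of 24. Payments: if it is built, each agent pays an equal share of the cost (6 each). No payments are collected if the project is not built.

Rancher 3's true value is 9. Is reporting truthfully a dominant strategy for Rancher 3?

Consider the case where Rancher 1 reports 3, Rancher 2 reports 3 and Rancher 4 reports 3.
Truthful report 9: project not built, utility 0.
Report 18 instead: project built, pays 6, utility 9 - 6 = 3.
Since 3 > 0, reporting 18 is strictly better here, so truthful reporting is not dominant.

No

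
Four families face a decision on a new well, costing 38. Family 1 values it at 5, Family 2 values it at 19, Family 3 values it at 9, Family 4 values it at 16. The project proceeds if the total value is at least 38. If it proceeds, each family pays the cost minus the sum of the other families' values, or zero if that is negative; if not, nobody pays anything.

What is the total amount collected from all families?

13

Total value 49 ≥ cost 38, so it is built.
Family 1: others sum to 44; max(0, 38 - 44) = 0.
Family 2: others sum to 30; max(0, 38 - 30) = 8.
Family 3: others sum to 40; max(0, 38 - 40) = 0.
Family 4: others sum to 33; max(0, 38 - 33) = 5.
Total collected = 0 + 8 + 0 + 5 = 13.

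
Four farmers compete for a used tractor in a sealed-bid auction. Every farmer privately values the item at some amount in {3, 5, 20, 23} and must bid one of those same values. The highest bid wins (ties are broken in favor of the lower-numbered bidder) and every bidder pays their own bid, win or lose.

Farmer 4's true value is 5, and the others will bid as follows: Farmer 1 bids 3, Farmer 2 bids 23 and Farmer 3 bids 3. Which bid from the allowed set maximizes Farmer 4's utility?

Bid 3: loses but pays 3, utility -3.
Bid 5: loses but pays 5, utility -5.
Bid 20: loses but pays 20, utility -20.
Bid 23: loses but pays 23, utility -23.
The best choice is 3 with utility -3.

3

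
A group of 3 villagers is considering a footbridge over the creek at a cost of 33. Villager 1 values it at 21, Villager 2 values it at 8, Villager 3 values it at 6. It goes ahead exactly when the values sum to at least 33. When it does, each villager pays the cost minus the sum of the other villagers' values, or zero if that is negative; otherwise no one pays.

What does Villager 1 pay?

19

Total value 35 ≥ cost 33, so the project is built.
The other villagers' values sum to 14.
Cost minus that sum is 33 - 14 = 19.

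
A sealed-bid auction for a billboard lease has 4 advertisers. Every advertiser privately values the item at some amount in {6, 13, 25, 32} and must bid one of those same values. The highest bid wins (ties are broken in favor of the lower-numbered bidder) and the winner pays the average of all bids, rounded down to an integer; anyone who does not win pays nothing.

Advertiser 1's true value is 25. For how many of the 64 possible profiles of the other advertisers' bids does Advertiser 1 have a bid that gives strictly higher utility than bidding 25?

Others bid (6, 6, 6): truth gives 15; bid 6 gives 19 > 15. Violating.
Others bid (6, 6, 13): truth gives 13; bid 13 gives 16 > 13. Violating.
Others bid (6, 6, 32): truth gives 0; bid 32 gives 6 > 0. Violating.
Others bid (6, 13, 6): truth gives 13; bid 13 gives 16 > 13. Violating.
Others bid (6, 6, 25): truth gives 10; no alternative beats it.
Others bid (6, 13, 25): truth gives 8; no alternative beats it.
(Checking all 64 profiles: 26 have a profitable deviation, 38 do not.)

26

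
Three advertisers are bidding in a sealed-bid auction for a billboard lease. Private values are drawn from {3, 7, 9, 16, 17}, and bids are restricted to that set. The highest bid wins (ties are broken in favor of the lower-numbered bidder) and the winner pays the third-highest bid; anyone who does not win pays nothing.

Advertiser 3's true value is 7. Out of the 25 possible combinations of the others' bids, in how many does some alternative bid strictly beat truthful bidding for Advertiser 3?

6

Others bid (3, 7): truth gives 0; bid 9 gives 4 > 0. Violating.
Others bid (3, 9): truth gives 0; bid 16 gives 4 > 0. Violating.
Others bid (3, 16): truth gives 0; bid 17 gives 4 > 0. Violating.
Others bid (7, 3): truth gives 0; bid 9 gives 4 > 0. Violating.
Others bid (3, 3): truth gives 4; no alternative beats it.
Others bid (3, 17): truth gives 0; no alternative beats it.
(Checking all 25 profiles: 6 have a profitable deviation, 19 do not.)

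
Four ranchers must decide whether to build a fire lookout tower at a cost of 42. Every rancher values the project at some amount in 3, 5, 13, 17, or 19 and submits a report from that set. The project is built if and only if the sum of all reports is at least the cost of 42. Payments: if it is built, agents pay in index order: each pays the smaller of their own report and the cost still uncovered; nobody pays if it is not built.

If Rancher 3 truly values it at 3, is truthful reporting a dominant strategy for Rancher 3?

Yes

Check each profile of the others' reports and compare truth against every alternative report.
Others report (3, 17, 17): truth gives 0, best alternative gives -2.
Others report (3, 17, 19): truth gives 0, best alternative gives -2.
Others report (3, 19, 17): truth gives 0, best alternative gives -2.
Others report (3, 19, 19): truth gives 0, best alternative gives -2.
Others report (5, 13, 19): truth gives 0, best alternative gives -2.
Others report (5, 17, 17): truth gives 0, best alternative gives -2.
(Remaining 119 profiles checked similarly; truth is weakly best in each.)
In every case the truthful report is at least as good as any alternative, so it is a dominant strategy.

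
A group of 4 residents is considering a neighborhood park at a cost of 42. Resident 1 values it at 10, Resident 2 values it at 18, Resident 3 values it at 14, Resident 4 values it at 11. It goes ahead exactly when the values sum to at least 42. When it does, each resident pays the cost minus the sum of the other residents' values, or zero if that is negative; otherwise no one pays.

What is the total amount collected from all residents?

10

Total value 53 ≥ cost 42, so it is built.
Resident 1: others sum to 43; max(0, 42 - 43) = 0.
Resident 2: others sum to 35; max(0, 42 - 35) = 7.
Resident 3: others sum to 39; max(0, 42 - 39) = 3.
Resident 4: others sum to 42; max(0, 42 - 42) = 0.
Total collected = 0 + 7 + 3 + 0 = 10.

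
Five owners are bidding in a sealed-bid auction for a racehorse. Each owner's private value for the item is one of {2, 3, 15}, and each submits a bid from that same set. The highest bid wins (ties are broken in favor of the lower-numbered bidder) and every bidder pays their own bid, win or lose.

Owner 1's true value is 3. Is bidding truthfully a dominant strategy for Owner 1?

Consider the case where Owner 2 bids 2, Owner 3 bids 2, Owner 4 bids 2 and Owner 5 bids 2.
Truthful bid 3: wins, pays 3, utility 3 - 3 = 0.
Bid 2 instead: wins, pays 2, utility 3 - 2 = 1.
Since 1 > 0, bidding 2 is strictly better here, so truthful bidding is not dominant.

No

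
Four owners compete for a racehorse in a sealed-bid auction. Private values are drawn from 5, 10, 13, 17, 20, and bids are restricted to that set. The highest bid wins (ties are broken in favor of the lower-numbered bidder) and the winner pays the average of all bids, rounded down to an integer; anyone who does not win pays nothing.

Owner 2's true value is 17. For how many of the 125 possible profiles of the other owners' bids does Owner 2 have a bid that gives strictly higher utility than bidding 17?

Others bid (5, 5, 5): truth gives 9; bid 10 gives 11 > 9. Violating.
Others bid (5, 5, 10): truth gives 8; bid 10 gives 10 > 8. Violating.
Others bid (5, 5, 13): truth gives 7; bid 13 gives 8 > 7. Violating.
Others bid (5, 5, 20): truth gives 0; bid 20 gives 5 > 0. Violating.
Others bid (5, 5, 17): truth gives 6; no alternative beats it.
Others bid (5, 10, 17): truth gives 5; no alternative beats it.
(Checking all 125 profiles: 60 have a profitable deviation, 65 do not.)

60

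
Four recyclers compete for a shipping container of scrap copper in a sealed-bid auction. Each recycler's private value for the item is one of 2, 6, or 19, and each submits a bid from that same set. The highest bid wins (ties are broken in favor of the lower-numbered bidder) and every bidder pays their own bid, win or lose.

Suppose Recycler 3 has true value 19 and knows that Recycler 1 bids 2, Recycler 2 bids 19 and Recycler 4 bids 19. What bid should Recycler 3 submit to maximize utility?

2

Bid 2: loses but pays 2, utility -2.
Bid 6: loses but pays 6, utility -6.
Bid 19: loses but pays 19, utility -19.
The best choice is 2 with utility -2.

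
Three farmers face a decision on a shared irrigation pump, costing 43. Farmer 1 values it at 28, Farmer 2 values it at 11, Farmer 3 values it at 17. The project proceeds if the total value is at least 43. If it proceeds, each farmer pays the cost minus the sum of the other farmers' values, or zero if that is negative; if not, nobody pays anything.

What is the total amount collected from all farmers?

Total value 56 ≥ cost 43, so it is built.
Farmer 1: others sum to 28; max(0, 43 - 28) = 15.
Farmer 2: others sum to 45; max(0, 43 - 45) = 0.
Farmer 3: others sum to 39; max(0, 43 - 39) = 4.
Total collected = 15 + 0 + 4 = 19.

19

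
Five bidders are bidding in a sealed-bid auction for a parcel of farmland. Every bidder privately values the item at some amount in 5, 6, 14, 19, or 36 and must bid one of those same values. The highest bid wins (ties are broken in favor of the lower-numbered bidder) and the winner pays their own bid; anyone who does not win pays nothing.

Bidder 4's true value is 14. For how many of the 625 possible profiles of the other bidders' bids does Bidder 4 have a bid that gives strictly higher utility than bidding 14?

Others bid (5, 5, 5, 5): truth gives 0; bid 6 gives 8 > 0. Violating.
Others bid (5, 5, 5, 6): truth gives 0; bid 6 gives 8 > 0. Violating.
Others bid (5, 5, 5, 14): truth gives 0; no alternative beats it.
Others bid (5, 5, 5, 19): truth gives 0; no alternative beats it.
(Checking all 625 profiles: 2 have a profitable deviation, 623 do not.)

2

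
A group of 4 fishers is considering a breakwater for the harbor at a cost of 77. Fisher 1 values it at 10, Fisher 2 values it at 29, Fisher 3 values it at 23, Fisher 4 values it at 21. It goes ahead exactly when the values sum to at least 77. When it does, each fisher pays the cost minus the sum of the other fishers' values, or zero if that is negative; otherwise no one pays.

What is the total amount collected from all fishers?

Total value 83 ≥ cost 77, so it is built.
Fisher 1: others sum to 73; max(0, 77 - 73) = 4.
Fisher 2: others sum to 54; max(0, 77 - 54) = 23.
Fisher 3: others sum to 60; max(0, 77 - 60) = 17.
Fisher 4: others sum to 62; max(0, 77 - 62) = 15.
Total collected = 4 + 23 + 17 + 15 = 59.

59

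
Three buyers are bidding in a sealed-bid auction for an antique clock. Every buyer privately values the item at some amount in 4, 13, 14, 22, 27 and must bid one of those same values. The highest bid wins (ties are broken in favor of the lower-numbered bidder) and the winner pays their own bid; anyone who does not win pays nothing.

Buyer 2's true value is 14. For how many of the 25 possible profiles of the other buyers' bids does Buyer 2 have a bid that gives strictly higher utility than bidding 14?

Others bid (4, 4): truth gives 0; bid 13 gives 1 > 0. Violating.
Others bid (4, 13): truth gives 0; bid 13 gives 1 > 0. Violating.
Others bid (4, 14): truth gives 0; no alternative beats it.
Others bid (4, 22): truth gives 0; no alternative beats it.
(Checking all 25 profiles: 2 have a profitable deviation, 23 do not.)

2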